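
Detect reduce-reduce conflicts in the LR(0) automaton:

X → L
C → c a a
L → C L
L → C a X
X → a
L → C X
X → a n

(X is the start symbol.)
Augment with X' → X and build the canonical LR(0) collection (I0 = CLOSURE({[X' → . X]}), then GOTO on every symbol after a dot until no new states appear). It has 13 states:
  I0: { [C → . c a a], [L → . C L], [L → . C X], [L → . C a X], [X → . L], [X → . a n], [X → . a], [X' → . X] }  — shift
  I1: { [C → . c a a], [L → . C L], [L → . C X], [L → . C a X], [L → C . L], [L → C . X], [L → C . a X], [X → . L], [X → . a n], [X → . a] }  — shift
  I2: { [X → L .] }  — reduce
  I3: { [X' → X .] }  — accept
  I4: { [X → a . n], [X → a .] }  — shift, reduce
  I5: { [C → c . a a] }  — shift
  I6: { [C → c a . a] }  — shift
  I7: { [C → c a a .] }  — reduce
  I8: { [X → a n .] }  — reduce
  I9: { [L → C L .], [X → L .] }  — 2 reduces
  I10: { [L → C X .] }  — reduce
  I11: { [C → . c a a], [L → . C L], [L → . C X], [L → . C a X], [L → C a . X], [X → . L], [X → . a n], [X → . a], [X → a . n], [X → a .] }  — shift, reduce
  I12: { [L → C a X .] }  — reduce

I9 contains complete items [L → C L .], [X → L .] — reduce-reduce conflict.

Answer: Yes — I9: [L → C L .] vs [X → L .]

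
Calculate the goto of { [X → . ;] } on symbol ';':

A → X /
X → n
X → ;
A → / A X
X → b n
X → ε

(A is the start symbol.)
GOTO(I, ';') = CLOSURE({ [A → αX.β] : [A → α.Xβ] ∈ I, X = ';' })

Items with dot before ';', with the dot advanced:
  [X → . ;] → [X → ; .]
Closure adds nothing (no advanced item has the dot before a non-terminal).

GOTO = { [X → ; .] }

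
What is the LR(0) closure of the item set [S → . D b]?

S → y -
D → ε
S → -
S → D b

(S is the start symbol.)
{ [D → .], [S → . D b] }

To compute CLOSURE, for each item [A → α.Bβ] where B is a non-terminal, add [B → .γ] for all productions B → γ; repeat for the newly added items until nothing changes.

Start with: [S → . D b]
  [S → . D b] has the dot before D: add [D → .]
No further items can be added.

CLOSURE = { [D → .], [S → . D b] }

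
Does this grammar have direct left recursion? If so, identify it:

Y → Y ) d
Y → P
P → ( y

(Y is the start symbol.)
Yes, Y is left-recursive

Y → Y ) d: LEFT RECURSIVE (starts with Y)
Y → P: starts with P
P → ( y: starts with '('

The grammar has direct left recursion on: Y.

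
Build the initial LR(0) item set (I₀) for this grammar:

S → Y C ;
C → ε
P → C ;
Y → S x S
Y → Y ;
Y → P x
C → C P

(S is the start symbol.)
First, augment the grammar with S' → S
I₀ = CLOSURE({ [S' → . S] }):
  [S' → . S] has the dot before S: add [S → . Y C ;]
  [S → . Y C ;] has the dot before Y: add [Y → . S x S], [Y → . Y ;], [Y → . P x]
  [Y → . P x] has the dot before P: add [P → . C ;]
  [P → . C ;] has the dot before C: add [C → .], [C → . C P]
No further items can be added.

I₀ = { [C → . C P], [C → .], [P → . C ;], [S → . Y C ;], [S' → . S], [Y → . P x], [Y → . S x S], [Y → . Y ;] }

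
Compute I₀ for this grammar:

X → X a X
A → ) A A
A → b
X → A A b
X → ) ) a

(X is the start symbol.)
First, augment the grammar with X' → X
I₀ = CLOSURE({ [X' → . X] }):
  [X' → . X] has the dot before X: add [X → . X a X], [X → . A A b], [X → . ) ) a]
  [X → . A A b] has the dot before A: add [A → . ) A A], [A → . b]
No further items can be added.

I₀ = { [A → . ) A A], [A → . b], [X → . ) ) a], [X → . A A b], [X → . X a X], [X' → . X] }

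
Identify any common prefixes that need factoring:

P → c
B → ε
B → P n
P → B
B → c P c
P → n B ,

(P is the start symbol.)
Left-factoring is needed when two productions for the same non-terminal
share a common prefix on the right-hand side.

Productions for P:
  P → c
  P → B
  P → n B ,
Productions for B:
  B → ε
  B → P n
  B → c P c

No common prefixes found.

Answer: No, left-factoring is not needed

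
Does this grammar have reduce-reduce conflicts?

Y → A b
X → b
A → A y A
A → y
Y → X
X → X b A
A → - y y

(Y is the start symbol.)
A reduce-reduce conflict occurs when an LR(0) state has two complete items [A → α .] and [B → β .] — both call for a reduction, and with no lookahead the parser cannot choose between them.

Augment with Y' → Y and build the canonical LR(0) collection (I0 = CLOSURE({[Y' → . Y]}), then GOTO on every symbol after a dot until no new states appear). It has 14 states:
  I0: { [A → . - y y], [A → . A y A], [A → . y], [X → . X b A], [X → . b], [Y → . A b], [Y → . X], [Y' → . Y] }  — shift
  I1: { [A → - . y y] }  — shift
  I2: { [A → A . y A], [Y → A . b] }  — shift
  I3: { [X → X . b A], [Y → X .] }  — shift, reduce
  I4: { [Y' → Y .] }  — accept
  I5: { [X → b .] }  — reduce
  I6: { [A → y .] }  — reduce
  I7: { [A → . - y y], [A → . A y A], [A → . y], [X → X b . A] }  — shift
  I8: { [A → A . y A], [X → X b A .] }  — shift, reduce
  I9: { [A → . - y y], [A → . A y A], [A → . y], [A → A y . A] }  — shift
  I10: { [A → A . y A], [A → A y A .] }  — shift, reduce
  I11: { [Y → A b .] }  — reduce
  I12: { [A → - y . y] }  — shift
  I13: { [A → - y y .] }  — reduce

No state contains more than one complete item.

Answer: No reduce-reduce conflicts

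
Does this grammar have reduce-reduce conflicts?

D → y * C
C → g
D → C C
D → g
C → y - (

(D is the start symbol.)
Yes — I3: [C → g .] vs [D → g .]

Augment with D' → D and build the canonical LR(0) collection (I0 = CLOSURE({[D' → . D]}), then GOTO on every symbol after a dot until no new states appear). It has 12 states:
  I0: { [C → . g], [C → . y - (], [D → . C C], [D → . g], [D → . y * C], [D' → . D] }  — shift
  I1: { [C → . g], [C → . y - (], [D → C . C] }  — shift
  I2: { [D' → D .] }  — accept
  I3: { [C → g .], [D → g .] }  — 2 reduces
  I4: { [C → y . - (], [D → y . * C] }  — shift
  I5: { [C → . g], [C → . y - (], [D → y * . C] }  — shift
  I6: { [C → y - . (] }  — shift
  I7: { [C → y - ( .] }  — reduce
  I8: { [D → y * C .] }  — reduce
  I9: { [C → g .] }  — reduce
  I10: { [C → y . - (] }  — shift
  I11: { [D → C C .] }  — reduce

I3 contains complete items [C → g .], [D → g .] — reduce-reduce conflict.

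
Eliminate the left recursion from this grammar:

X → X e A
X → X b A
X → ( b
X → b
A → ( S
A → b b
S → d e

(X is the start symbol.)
X is directly left-recursive. The standard transformation for
  A → A α₁ | ... | A α_m | β₁ | ... | β_n
is
  A  → β₁ A' | ... | β_n A'
  A' → α₁ A' | ... | α_m A' | ε

X → ( b becomes X → ( b X'
X → b becomes X → b X'
X → X e A becomes X' → e A X'
X → X b A becomes X' → b A X'
Add X' → ε

Productions for other non-terminals are unchanged:
  A → ( S
  A → b b
  S → d e

Resulting grammar:
X → ( b X'
X → b X'
X' → e A X'
X' → b A X'
X' → ε
A → ( S
A → b b
S → d e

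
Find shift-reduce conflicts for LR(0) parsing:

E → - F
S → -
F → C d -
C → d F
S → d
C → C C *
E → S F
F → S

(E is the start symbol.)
Yes — I1: [S → - .] vs [C → . d F]; I9: [S → d .] vs [C → . d F]

A shift-reduce conflict occurs when an LR(0) state has both:
  - a complete (reduce) item [A → α .] (dot at the end), and
  - a shift item [B → β . c γ] (dot before a terminal).

Augment with E' → E and build the canonical LR(0) collection (I0 = CLOSURE({[E' → . E]}), then GOTO on every symbol after a dot until no new states appear). It has 17 states:
  I0: { [E → . - F], [E → . S F], [E' → . E], [S → . -], [S → . d] }  — shift
  I1: { [C → . C C *], [C → . d F], [E → - . F], [F → . C d -], [F → . S], [S → - .], [S → . -], [S → . d] }  — shift, reduce
  I2: { [E' → E .] }  — accept
  I3: { [C → . C C *], [C → . d F], [E → S . F], [F → . C d -], [F → . S], [S → . -], [S → . d] }  — shift
  I4: { [S → d .] }  — reduce
  I5: { [S → - .] }  — reduce
  I6: { [C → . C C *], [C → . d F], [C → C . C *], [F → C . d -] }  — shift
  I7: { [E → S F .] }  — reduce
  I8: { [F → S .] }  — reduce
  I9: { [C → . C C *], [C → . d F], [C → d . F], [F → . C d -], [F → . S], [S → . -], [S → . d], [S → d .] }  — shift, reduce
  I10: { [C → d F .] }  — reduce
  I11: { [C → . C C *], [C → . d F], [C → C . C *], [C → C C . *] }  — shift
  I12: { [C → . C C *], [C → . d F], [C → d . F], [F → . C d -], [F → . S], [F → C d . -], [S → . -], [S → . d] }  — shift
  I13: { [F → C d - .], [S → - .] }  — 2 reduces
  I14: { [C → C C * .] }  — reduce
  I15: { [C → . C C *], [C → . d F], [C → d . F], [F → . C d -], [F → . S], [S → . -], [S → . d] }  — shift
  I16: { [E → - F .] }  — reduce

I1 contains reduce item [S → - .] and shift items [C → . d F], [S → . -], [S → . d] — shift-reduce conflict.
I9 contains reduce item [S → d .] and shift items [C → . d F], [S → . -], [S → . d] — shift-reduce conflict.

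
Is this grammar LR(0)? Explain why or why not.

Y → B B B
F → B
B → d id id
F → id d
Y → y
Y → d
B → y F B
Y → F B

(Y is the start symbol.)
No. Shift-reduce conflict between [F → B .] and [B → . d id id]

A grammar is LR(0) if no state in the canonical LR(0) collection has:
  - both a shift item (dot before a terminal) and a complete item (shift-reduce conflict), or
  - two or more complete items (reduce-reduce conflict; the accept item [Y' → Y .] counts as a complete item here).

Augment with Y' → Y and build the canonical LR(0) collection (I0 = CLOSURE({[Y' → . Y]}), then GOTO on every symbol after a dot until no new states appear). It has 18 states:
  I0: { [B → . d id id], [B → . y F B], [F → . B], [F → . id d], [Y → . B B B], [Y → . F B], [Y → . d], [Y → . y], [Y' → . Y] }  — shift
  I1: { [B → . d id id], [B → . y F B], [F → B .], [Y → B . B B] }  — shift, reduce
  I2: { [B → . d id id], [B → . y F B], [Y → F . B] }  — shift
  I3: { [Y' → Y .] }  — accept
  I4: { [B → d . id id], [Y → d .] }  — shift, reduce
  I5: { [F → id . d] }  — shift
  I6: { [B → . d id id], [B → . y F B], [B → y . F B], [F → . B], [F → . id d], [Y → y .] }  — shift, reduce
  I7: { [F → B .] }  — reduce
  I8: { [B → . d id id], [B → . y F B], [B → y F . B] }  — shift
  I9: { [B → d . id id] }  — shift
  I10: { [B → . d id id], [B → . y F B], [B → y . F B], [F → . B], [F → . id d] }  — shift
  I11: { [B → d id . id] }  — shift
  I12: { [B → d id id .] }  — reduce
  I13: { [B → y F B .] }  — reduce
  I14: { [F → id d .] }  — reduce
  I15: { [Y → F B .] }  — reduce
  I16: { [B → . d id id], [B → . y F B], [Y → B B . B] }  — shift
  I17: { [Y → B B B .] }  — reduce

Conflict in state I1:
  Shift-reduce conflict between [F → B .] and [B → . d id id]
So the grammar is NOT LR(0).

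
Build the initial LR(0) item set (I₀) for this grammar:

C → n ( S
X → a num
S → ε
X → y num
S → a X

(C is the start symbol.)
{ [C → . n ( S], [C' → . C] }

First, augment the grammar with C' → C
I₀ = CLOSURE({ [C' → . C] }):
  [C' → . C] has the dot before C: add [C → . n ( S]
No further items can be added.

I₀ = { [C → . n ( S], [C' → . C] }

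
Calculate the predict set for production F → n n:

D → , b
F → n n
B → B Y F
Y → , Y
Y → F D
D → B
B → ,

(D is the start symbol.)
PREDICT(F → n n) = (FIRST(RHS) \ {ε}) ∪ (FOLLOW(F) if ε ∈ FIRST(RHS), i.e. RHS ⇒* ε)
FIRST(n n) = { 'n' }
ε ∉ FIRST(n n), so FOLLOW(F) is not added.
PREDICT(F → n n) = { 'n' }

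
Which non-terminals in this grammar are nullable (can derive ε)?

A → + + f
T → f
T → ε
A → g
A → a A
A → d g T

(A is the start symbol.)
{ 'T' }

ε-productions: T → ε
So T is immediately nullable.
No further non-terminal can be added: every production for the remaining non-terminals contains a terminal or a non-nullable non-terminal.
Nullable = { 'T' }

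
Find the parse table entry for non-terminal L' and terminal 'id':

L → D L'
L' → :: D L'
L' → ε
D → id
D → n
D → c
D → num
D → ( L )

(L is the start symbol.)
To find M[L', 'id'], we find productions for L' where 'id' is in the predict set (PREDICT(N → α) = (FIRST(α) \ {ε}) ∪ (FOLLOW(N) if α ⇒* ε)).

Relevant sets:
  FOLLOW(L') = { $, ')' }

L' → :: D L': PREDICT = { '::' }
L' → ε: PREDICT = { $, ')' }

M[L', 'id'] is empty (no production applies)

Answer: Empty (error entry)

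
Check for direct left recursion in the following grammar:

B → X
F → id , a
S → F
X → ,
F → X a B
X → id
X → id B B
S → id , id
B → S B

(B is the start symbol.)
Direct left recursion occurs when N → N α for some non-terminal N (the right-hand side begins with the left-hand side itself).

B → X: starts with X
F → id , a: starts with id
S → F: starts with F
X → ,: starts with ','
F → X a B: starts with X
X → id: starts with id
X → id B B: starts with id
S → id , id: starts with id
B → S B: starts with S

No direct left recursion found.

Answer: No direct left recursion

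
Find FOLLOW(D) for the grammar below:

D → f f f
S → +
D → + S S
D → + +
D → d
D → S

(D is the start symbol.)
{ $ }

D is the start symbol, so $ ∈ FOLLOW(D).
D does not occur on any right-hand side.

Taking the union: FOLLOW(D) = { $ }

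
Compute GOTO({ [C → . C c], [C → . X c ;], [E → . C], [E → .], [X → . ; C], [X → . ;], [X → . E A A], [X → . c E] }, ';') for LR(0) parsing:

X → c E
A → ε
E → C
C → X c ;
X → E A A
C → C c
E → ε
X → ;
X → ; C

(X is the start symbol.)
{ [C → . C c], [C → . X c ;], [E → . C], [E → .], [X → . ; C], [X → . ;], [X → . E A A], [X → . c E], [X → ; . C], [X → ; .] }

GOTO(I, ';') = CLOSURE({ [A → αX.β] : [A → α.Xβ] ∈ I, X = ';' })

Items with dot before ';', with the dot advanced:
  [X → . ;] → [X → ; .]
  [X → . ; C] → [X → ; . C]
Closure of the advanced items:
  [X → ; . C] has the dot before C: add [C → . X c ;], [C → . C c]
  [C → . X c ;] has the dot before X: add [X → . c E], [X → . E A A], [X → . ;], [X → . ; C]
  [X → . E A A] has the dot before E: add [E → . C], [E → .]

GOTO = { [C → . C c], [C → . X c ;], [E → . C], [E → .], [X → . ; C], [X → . ;], [X → . E A A], [X → . c E], [X → ; . C], [X → ; .] }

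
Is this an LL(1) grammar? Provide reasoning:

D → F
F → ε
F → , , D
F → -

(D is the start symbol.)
Relevant sets:
  FOLLOW(F) = { $ }

For F:
  PREDICT(F → ε) = { $ }
  PREDICT(F → ',' ',' D) = { ',' }
  PREDICT(F → '-') = { '-' }
D has a single production, so nothing to check there.

All predict sets are disjoint. The grammar IS LL(1).

Answer: Yes, the grammar is LL(1).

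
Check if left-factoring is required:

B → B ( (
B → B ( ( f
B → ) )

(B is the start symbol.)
Left-factoring is needed when two productions for the same non-terminal
share a common prefix on the right-hand side.

Productions for B:
  B → B ( (
  B → B ( ( f
  B → ) )

Found common prefix 'B ( (' in productions for B

Answer: Yes, B has productions with common prefix 'B ( ('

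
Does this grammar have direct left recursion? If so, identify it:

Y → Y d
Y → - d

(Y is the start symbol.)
Direct left recursion occurs when N → N α for some non-terminal N (the right-hand side begins with the left-hand side itself).

Y → Y d: LEFT RECURSIVE (starts with Y)
Y → - d: starts with '-'

The grammar has direct left recursion on: Y.

Answer: Yes, Y is left-recursive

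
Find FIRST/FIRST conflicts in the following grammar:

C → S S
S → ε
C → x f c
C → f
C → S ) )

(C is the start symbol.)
FIRST sets of the non-terminals at (or reachable through a nullable prefix from) the front of some alternative:
  FIRST(S) = { ε }

Productions for C:
  C → S S: FIRST = { ε }
  C → x f c: FIRST = { 'x' }
  C → f: FIRST = { 'f' }
  C → S ) ): FIRST = { ')' }
S has only one production, so no FIRST/FIRST conflict is possible there.

All alternatives of each non-terminal have pairwise disjoint FIRST sets.

Answer: No FIRST/FIRST conflicts.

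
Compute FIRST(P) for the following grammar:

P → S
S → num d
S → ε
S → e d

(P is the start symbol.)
{ 'e', 'num', ε }

To compute FIRST(P), examine every production with P on the left-hand side, reading each right-hand side left to right until a non-nullable symbol is reached.

FIRST sets of the other non-terminals involved (by the same procedure, iterated to a fixed point):
  FIRST(S) = { 'e', 'num', ε }

From P → S:
  - S is a non-terminal: add FIRST(S) \ {ε} = { 'e', 'num' }
    S is nullable and nothing follows, so the whole right-hand side can vanish: ε ∈ FIRST(P)

Collecting: FIRST(P) = { 'e', 'num', ε }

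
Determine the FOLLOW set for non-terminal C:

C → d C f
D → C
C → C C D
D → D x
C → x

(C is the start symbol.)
{ $, 'd', 'f', 'x' }

To compute FOLLOW(C), find every occurrence of C on a right-hand side N → α C β: add FIRST(β) \ {ε}, and if β is empty or nullable also add FOLLOW(N). Iterate to a fixed point.

C is the start symbol, so $ ∈ FOLLOW(C).
In C → d C f: C is followed by f, add FIRST(f) \ {ε} = { 'f' }
In D → C: C is at the end, add FOLLOW(D)
In C → C C D: C is followed by C D, add FIRST(C D) \ {ε} = { 'd', 'x' }
In C → C C D: C is followed by D, add FIRST(D) \ {ε} = { 'd', 'x' }

The FOLLOW sets referred to above (computed the same way, to a fixed point):
  FOLLOW(D) = { $, 'd', 'f', 'x' }

Taking the union: FOLLOW(C) = { $, 'd', 'f', 'x' }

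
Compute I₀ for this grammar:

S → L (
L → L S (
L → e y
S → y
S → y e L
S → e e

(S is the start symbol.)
{ [L → . L S (], [L → . e y], [S → . L (], [S → . e e], [S → . y e L], [S → . y], [S' → . S] }

First, augment the grammar with S' → S
I₀ = CLOSURE({ [S' → . S] }):
  [S' → . S] has the dot before S: add [S → . L (], [S → . y], [S → . y e L], [S → . e e]
  [S → . L (] has the dot before L: add [L → . L S (], [L → . e y]
No further items can be added.

I₀ = { [L → . L S (], [L → . e y], [S → . L (], [S → . e e], [S → . y e L], [S → . y], [S' → . S] }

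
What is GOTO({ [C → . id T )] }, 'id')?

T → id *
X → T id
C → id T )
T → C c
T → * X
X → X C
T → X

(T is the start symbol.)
GOTO(I, 'id') = CLOSURE({ [A → αX.β] : [A → α.Xβ] ∈ I, X = 'id' })

Items with dot before 'id', with the dot advanced:
  [C → . id T )] → [C → id . T )]
Closure of the advanced items:
  [C → id . T )] has the dot before T: add [T → . id *], [T → . C c], [T → . * X], [T → . X]
  [T → . C c] has the dot before C: add [C → . id T )]
  [T → . X] has the dot before X: add [X → . T id], [X → . X C]

GOTO = { [C → . id T )], [C → id . T )], [T → . * X], [T → . C c], [T → . X], [T → . id *], [X → . T id], [X → . X C] }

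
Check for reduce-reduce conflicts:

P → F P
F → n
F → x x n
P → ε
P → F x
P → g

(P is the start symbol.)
Augment with P' → P and build the canonical LR(0) collection (I0 = CLOSURE({[P' → . P]}), then GOTO on every symbol after a dot until no new states appear). It has 10 states:
  I0: { [F → . n], [F → . x x n], [P → . F P], [P → . F x], [P → . g], [P → .], [P' → . P] }  — shift, reduce
  I1: { [F → . n], [F → . x x n], [P → . F P], [P → . F x], [P → . g], [P → .], [P → F . P], [P → F . x] }  — shift, reduce
  I2: { [P' → P .] }  — accept
  I3: { [P → g .] }  — reduce
  I4: { [F → n .] }  — reduce
  I5: { [F → x . x n] }  — shift
  I6: { [F → x x . n] }  — shift
  I7: { [F → x x n .] }  — reduce
  I8: { [P → F P .] }  — reduce
  I9: { [F → x . x n], [P → F x .] }  — shift, reduce

No state contains more than one complete item.

Answer: No reduce-reduce conflicts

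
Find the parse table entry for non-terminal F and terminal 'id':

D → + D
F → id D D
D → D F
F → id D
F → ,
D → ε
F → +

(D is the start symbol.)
To find M[F, 'id'], we find productions for F where 'id' is in the predict set (PREDICT(N → α) = (FIRST(α) \ {ε}) ∪ (FOLLOW(N) if α ⇒* ε)).

F → id D D: PREDICT = { 'id' }
  'id' is in predict set, so this production goes in M[F, 'id']
F → id D: PREDICT = { 'id' }
  'id' is in predict set, so this production goes in M[F, 'id']
F → ,: PREDICT = { ',' }
F → +: PREDICT = { '+' }

M[F, 'id'] = F → id D D, F → id D  (a multiply-defined cell — the grammar is not LL(1))

Answer: F → id D D, F → id D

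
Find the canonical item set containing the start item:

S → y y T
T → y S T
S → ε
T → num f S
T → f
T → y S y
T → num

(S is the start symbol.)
{ [S → . y y T], [S → .], [S' → . S] }

First, augment the grammar with S' → S
I₀ = CLOSURE({ [S' → . S] }):
  [S' → . S] has the dot before S: add [S → . y y T], [S → .]
No further items can be added.

I₀ = { [S → . y y T], [S → .], [S' → . S] }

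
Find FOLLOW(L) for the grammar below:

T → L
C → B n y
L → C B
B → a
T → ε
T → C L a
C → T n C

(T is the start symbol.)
{ $, 'a', 'n' }

To compute FOLLOW(L), find every occurrence of L on a right-hand side N → α L β: add FIRST(β) \ {ε}, and if β is empty or nullable also add FOLLOW(N). Iterate to a fixed point.

In T → L: L is at the end, add FOLLOW(T)
In T → C L a: L is followed by a, add FIRST(a) \ {ε} = { 'a' }

The FOLLOW sets referred to above (computed the same way, to a fixed point):
  FOLLOW(T) = { $, 'n' }

Taking the union: FOLLOW(L) = { $, 'a', 'n' }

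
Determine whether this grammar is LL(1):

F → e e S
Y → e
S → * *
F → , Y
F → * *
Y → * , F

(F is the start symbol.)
A grammar is LL(1) if for each non-terminal N with multiple productions, the predict sets of those productions are pairwise disjoint, where PREDICT(N → α) = (FIRST(α) \ {ε}) ∪ (FOLLOW(N) if α ⇒* ε).

For F:
  PREDICT(F → e e S) = { 'e' }
  PREDICT(F → ',' Y) = { ',' }
  PREDICT(F → '*' '*') = { '*' }
For Y:
  PREDICT(Y → e) = { 'e' }
  PREDICT(Y → '*' ',' F) = { '*' }
S has a single production, so nothing to check there.

All predict sets are disjoint. The grammar IS LL(1).

Answer: Yes, the grammar is LL(1).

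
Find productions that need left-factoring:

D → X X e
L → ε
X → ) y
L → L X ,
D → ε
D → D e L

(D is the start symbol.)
No, left-factoring is not needed

Left-factoring is needed when two productions for the same non-terminal
share a common prefix on the right-hand side.

Productions for D:
  D → X X e
  D → ε
  D → D e L
Productions for L:
  L → ε
  L → L X ,

No common prefixes found.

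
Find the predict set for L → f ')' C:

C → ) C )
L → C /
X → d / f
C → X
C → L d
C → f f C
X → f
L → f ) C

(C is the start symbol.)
{ 'f' }

PREDICT(L → f ')' C) = (FIRST(RHS) \ {ε}) ∪ (FOLLOW(L) if ε ∈ FIRST(RHS), i.e. RHS ⇒* ε)
FIRST(f ')' C) = { 'f' }
ε ∉ FIRST(f ')' C), so FOLLOW(L) is not added.
PREDICT(L → f ')' C) = { 'f' }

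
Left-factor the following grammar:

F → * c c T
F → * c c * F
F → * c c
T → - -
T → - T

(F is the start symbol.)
Left-factoring transforms A → αβ₁ | αβ₂ into A → αA' and A' → β₁ | β₂
(α is the longest common prefix among the alternatives). Repeat until
no nonterminal has two alternatives with a common prefix.

Round 1: F has alternatives sharing prefix '* c c'. Introduce F': F → * c c F'
  Add: F' → T
  Add: F' → * F
  Add: F' → ε

Round 2: T has alternatives sharing prefix '-'. Introduce T': T → - T'
  Add: T' → -
  Add: T' → T

No remaining common prefixes — done.

Resulting grammar:
F → * c c F'
F' → T
F' → * F
F' → ε
T → - T'
T' → -
T' → T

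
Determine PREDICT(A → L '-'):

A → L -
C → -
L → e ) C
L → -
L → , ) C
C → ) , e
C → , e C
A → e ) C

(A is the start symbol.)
PREDICT(A → L '-') = (FIRST(RHS) \ {ε}) ∪ (FOLLOW(A) if ε ∈ FIRST(RHS), i.e. RHS ⇒* ε)
FIRST(L) = { ',', '-', 'e' }
FIRST(L '-') = { ',', '-', 'e' }
ε ∉ FIRST(L '-'), so FOLLOW(A) is not added.
PREDICT(A → L '-') = { ',', '-', 'e' }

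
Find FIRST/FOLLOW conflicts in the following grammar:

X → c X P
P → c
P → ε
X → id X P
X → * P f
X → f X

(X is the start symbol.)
A FIRST/FOLLOW conflict occurs when a non-terminal N has a nullable alternative N → β (β ⇒* ε) and another alternative N → α with FIRST(α) ∩ FOLLOW(N) ≠ ∅: on such a lookahead the parser cannot decide between expanding α and letting N vanish via β.

Nullable non-terminals: P.

P: nullable alternative(s) P → ε; FOLLOW(P) = { $, 'c', 'f' }
  P → c: FIRST \ {ε} = { 'c' } — overlaps FOLLOW(P) on { 'c' }: CONFLICT
  P → ε: FIRST \ {ε} = { } — this is the only nullable alternative, skip

X has no nullable alternative, so no FIRST/FOLLOW check is needed there.

So the grammar has 1 FIRST/FOLLOW conflict (marked CONFLICT above).

Answer: Yes. P → c with FOLLOW(P) on { 'c' }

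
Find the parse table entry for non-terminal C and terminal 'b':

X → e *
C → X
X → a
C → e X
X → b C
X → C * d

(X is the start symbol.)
To find M[C, 'b'], we find productions for C where 'b' is in the predict set (PREDICT(N → α) = (FIRST(α) \ {ε}) ∪ (FOLLOW(N) if α ⇒* ε)).

Relevant sets:
  FIRST(X) = { 'a', 'b', 'e' }

C → X: PREDICT = { 'a', 'b', 'e' }
  'b' is in predict set, so this production goes in M[C, 'b']
C → e X: PREDICT = { 'e' }

M[C, 'b'] = C → X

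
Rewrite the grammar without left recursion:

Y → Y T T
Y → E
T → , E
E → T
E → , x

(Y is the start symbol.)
Y → E Y'
Y' → T T Y'
Y' → ε
T → , E
E → T
E → , x

Y is directly left-recursive. The standard transformation for
  A → A α₁ | ... | A α_m | β₁ | ... | β_n
is
  A  → β₁ A' | ... | β_n A'
  A' → α₁ A' | ... | α_m A' | ε

Y → E becomes Y → E Y'
Y → Y T T becomes Y' → T T Y'
Add Y' → ε

Productions for other non-terminals are unchanged:
  T → , E
  E → T
  E → , x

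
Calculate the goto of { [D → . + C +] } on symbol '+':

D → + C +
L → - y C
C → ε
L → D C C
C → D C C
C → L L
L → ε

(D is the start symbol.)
{ [C → . D C C], [C → . L L], [C → .], [D → + . C +], [D → . + C +], [L → . - y C], [L → . D C C], [L → .] }

GOTO(I, '+') = CLOSURE({ [A → αX.β] : [A → α.Xβ] ∈ I, X = '+' })

Items with dot before '+', with the dot advanced:
  [D → . + C +] → [D → + . C +]
Closure of the advanced items:
  [D → + . C +] has the dot before C: add [C → .], [C → . D C C], [C → . L L]
  [C → . D C C] has the dot before D: add [D → . + C +]
  [C → . L L] has the dot before L: add [L → . - y C], [L → . D C C], [L → .]

GOTO = { [C → . D C C], [C → . L L], [C → .], [D → + . C +], [D → . + C +], [L → . - y C], [L → . D C C], [L → .] }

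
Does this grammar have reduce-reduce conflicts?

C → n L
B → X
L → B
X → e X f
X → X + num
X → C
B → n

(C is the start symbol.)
Augment with C' → C and build the canonical LR(0) collection (I0 = CLOSURE({[C' → . C]}), then GOTO on every symbol after a dot until no new states appear). It has 13 states:
  I0: { [C → . n L], [C' → . C] }  — shift
  I1: { [C' → C .] }  — accept
  I2: { [B → . X], [B → . n], [C → . n L], [C → n . L], [L → . B], [X → . C], [X → . X + num], [X → . e X f] }  — shift
  I3: { [L → B .] }  — reduce
  I4: { [X → C .] }  — reduce
  I5: { [C → n L .] }  — reduce
  I6: { [B → X .], [X → X . + num] }  — shift, reduce
  I7: { [C → . n L], [X → . C], [X → . X + num], [X → . e X f], [X → e . X f] }  — shift
  I8: { [B → . X], [B → . n], [B → n .], [C → . n L], [C → n . L], [L → . B], [X → . C], [X → . X + num], [X → . e X f] }  — shift, reduce
  I9: { [X → X . + num], [X → e X . f] }  — shift
  I10: { [X → X + . num] }  — shift
  I11: { [X → e X f .] }  — reduce
  I12: { [X → X + num .] }  — reduce

No state contains more than one complete item.

Answer: No reduce-reduce conflicts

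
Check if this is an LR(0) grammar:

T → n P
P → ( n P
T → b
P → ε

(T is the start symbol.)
A grammar is LR(0) if no state in the canonical LR(0) collection has:
  - both a shift item (dot before a terminal) and a complete item (shift-reduce conflict), or
  - two or more complete items (reduce-reduce conflict; the accept item [T' → T .] counts as a complete item here).

Augment with T' → T and build the canonical LR(0) collection (I0 = CLOSURE({[T' → . T]}), then GOTO on every symbol after a dot until no new states appear). It has 8 states:
  I0: { [T → . b], [T → . n P], [T' → . T] }  — shift
  I1: { [T' → T .] }  — accept
  I2: { [T → b .] }  — reduce
  I3: { [P → . ( n P], [P → .], [T → n . P] }  — shift, reduce
  I4: { [P → ( . n P] }  — shift
  I5: { [T → n P .] }  — reduce
  I6: { [P → ( n . P], [P → . ( n P], [P → .] }  — shift, reduce
  I7: { [P → ( n P .] }  — reduce

Conflict in state I3:
  Shift-reduce conflict between [P → .] and [P → . ( n P]
So the grammar is NOT LR(0).

Answer: No. Shift-reduce conflict between [P → .] and [P → . ( n P]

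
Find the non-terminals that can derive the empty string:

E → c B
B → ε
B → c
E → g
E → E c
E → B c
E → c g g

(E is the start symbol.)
{ 'B' }

A non-terminal is nullable if it can derive ε (the empty string): either it has an ε-production, or it has a production whose right-hand side consists entirely of nullable non-terminals.

ε-productions: B → ε
So B is immediately nullable.
No further non-terminal can be added: every production for the remaining non-terminals contains a terminal or a non-nullable non-terminal.
Nullable = { 'B' }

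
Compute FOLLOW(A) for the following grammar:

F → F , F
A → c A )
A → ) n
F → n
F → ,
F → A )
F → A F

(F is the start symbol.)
In A → c A ): A is followed by ')', add FIRST(')') \ {ε} = { ')' }
In F → A ): A is followed by ')', add FIRST(')') \ {ε} = { ')' }
In F → A F: A is followed by F, add FIRST(F) \ {ε} = { ')', ',', 'c', 'n' }

Taking the union: FOLLOW(A) = { ')', ',', 'c', 'n' }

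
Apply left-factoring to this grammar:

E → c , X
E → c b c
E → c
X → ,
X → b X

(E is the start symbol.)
Left-factoring transforms A → αβ₁ | αβ₂ into A → αA' and A' → β₁ | β₂
(α is the longest common prefix among the alternatives). Repeat until
no nonterminal has two alternatives with a common prefix.

Round 1: E has alternatives sharing prefix 'c'. Introduce E': E → c E'
  Add: E' → , X
  Add: E' → b c
  Add: E' → ε

No remaining common prefixes — done.

Resulting grammar:
E → c E'
E' → , X
E' → b c
E' → ε
X → ,
X → b X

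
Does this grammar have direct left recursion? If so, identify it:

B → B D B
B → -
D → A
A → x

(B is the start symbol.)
Direct left recursion occurs when N → N α for some non-terminal N (the right-hand side begins with the left-hand side itself).

B → B D B: LEFT RECURSIVE (starts with B)
B → -: starts with '-'
D → A: starts with A
A → x: starts with x

The grammar has direct left recursion on: B.

Answer: Yes, B is left-recursive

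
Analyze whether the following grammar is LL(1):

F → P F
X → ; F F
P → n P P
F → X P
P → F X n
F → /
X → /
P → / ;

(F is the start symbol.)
No. Predict set conflict for F: { '/', ';' }

A grammar is LL(1) if for each non-terminal N with multiple productions, the predict sets of those productions are pairwise disjoint, where PREDICT(N → α) = (FIRST(α) \ {ε}) ∪ (FOLLOW(N) if α ⇒* ε).

Relevant sets:
  FIRST(P) = { '/', ';', 'n' }
  FIRST(X) = { '/', ';' }
  FIRST(F) = { '/', ';', 'n' }

For F:
  PREDICT(F → P F) = { '/', ';', 'n' }
  PREDICT(F → X P) = { '/', ';' }
  PREDICT(F → '/') = { '/' }
For X:
  PREDICT(X → ';' F F) = { ';' }
  PREDICT(X → '/') = { '/' }
For P:
  PREDICT(P → n P P) = { 'n' }
  PREDICT(P → F X n) = { '/', ';', 'n' }
  PREDICT(P → '/' ';') = { '/' }

Conflict found: Predict set conflict for F: { '/', ';' }
The grammar is NOT LL(1).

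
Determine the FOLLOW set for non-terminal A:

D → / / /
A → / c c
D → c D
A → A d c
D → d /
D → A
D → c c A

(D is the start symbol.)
{ $, 'd' }

To compute FOLLOW(A), find every occurrence of A on a right-hand side N → α A β: add FIRST(β) \ {ε}, and if β is empty or nullable also add FOLLOW(N). Iterate to a fixed point.

In A → A d c: A is followed by d c, add FIRST(d c) \ {ε} = { 'd' }
In D → A: A is at the end, add FOLLOW(D)
In D → c c A: A is at the end, add FOLLOW(D)

The FOLLOW sets referred to above (computed the same way, to a fixed point):
  FOLLOW(D) = { $ }

Taking the union: FOLLOW(A) = { $, 'd' }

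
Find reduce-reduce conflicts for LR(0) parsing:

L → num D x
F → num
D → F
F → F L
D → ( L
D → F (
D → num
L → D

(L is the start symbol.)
Yes — I5: [D → num .] vs [F → num .]; I7: [D → num .] vs [F → num .]

A reduce-reduce conflict occurs when an LR(0) state has two complete items [A → α .] and [B → β .] — both call for a reduction, and with no lookahead the parser cannot choose between them.

Augment with L' → L and build the canonical LR(0) collection (I0 = CLOSURE({[L' → . L]}), then GOTO on every symbol after a dot until no new states appear). It has 12 states:
  I0: { [D → . ( L], [D → . F (], [D → . F], [D → . num], [F → . F L], [F → . num], [L → . D], [L → . num D x], [L' → . L] }  — shift
  I1: { [D → ( . L], [D → . ( L], [D → . F (], [D → . F], [D → . num], [F → . F L], [F → . num], [L → . D], [L → . num D x] }  — shift
  I2: { [L → D .] }  — reduce
  I3: { [D → . ( L], [D → . F (], [D → . F], [D → . num], [D → F . (], [D → F .], [F → . F L], [F → . num], [F → F . L], [L → . D], [L → . num D x] }  — shift, reduce
  I4: { [L' → L .] }  — accept
  I5: { [D → . ( L], [D → . F (], [D → . F], [D → . num], [D → num .], [F → . F L], [F → . num], [F → num .], [L → num . D x] }  — shift, 2 reduces
  I6: { [L → num D . x] }  — shift
  I7: { [D → num .], [F → num .] }  — 2 reduces
  I8: { [L → num D x .] }  — reduce
  I9: { [D → ( . L], [D → . ( L], [D → . F (], [D → . F], [D → . num], [D → F ( .], [F → . F L], [F → . num], [L → . D], [L → . num D x] }  — shift, reduce
  I10: { [F → F L .] }  — reduce
  I11: { [D → ( L .] }  — reduce

I5 contains complete items [D → num .], [F → num .] — reduce-reduce conflict.
I7 contains complete items [D → num .], [F → num .] — reduce-reduce conflict.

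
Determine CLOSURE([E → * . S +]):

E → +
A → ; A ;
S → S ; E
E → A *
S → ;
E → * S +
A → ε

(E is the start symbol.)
{ [E → * . S +], [S → . ;], [S → . S ; E] }

To compute CLOSURE, for each item [A → α.Bβ] where B is a non-terminal, add [B → .γ] for all productions B → γ; repeat for the newly added items until nothing changes.

Start with: [E → * . S +]
  [E → * . S +] has the dot before S: add [S → . S ; E], [S → . ;]
No further items can be added.

CLOSURE = { [E → * . S +], [S → . ;], [S → . S ; E] }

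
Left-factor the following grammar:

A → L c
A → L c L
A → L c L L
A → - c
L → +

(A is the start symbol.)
Left-factoring transforms A → αβ₁ | αβ₂ into A → αA' and A' → β₁ | β₂
(α is the longest common prefix among the alternatives). Repeat until
no nonterminal has two alternatives with a common prefix.

Round 1: A has alternatives sharing prefix 'L c'. Introduce A': A → L c A'
  Add: A' → ε
  Add: A' → L
  Add: A' → L L

Round 2: A' has alternatives sharing prefix 'L'. Introduce A'': A' → L A''
  Add: A'' → ε
  Add: A'' → L

No remaining common prefixes — done.

Resulting grammar:
A → L c A'
A' → ε
A' → L A''
A'' → ε
A'' → L
A → - c
L → +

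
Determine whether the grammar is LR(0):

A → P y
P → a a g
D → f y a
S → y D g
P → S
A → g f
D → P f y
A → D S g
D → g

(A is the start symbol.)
No. Shift-reduce conflict between [D → g .] and [A → g . f]

A grammar is LR(0) if no state in the canonical LR(0) collection has:
  - both a shift item (dot before a terminal) and a complete item (shift-reduce conflict), or
  - two or more complete items (reduce-reduce conflict; the accept item [A' → A .] counts as a complete item here).

Augment with A' → A and build the canonical LR(0) collection (I0 = CLOSURE({[A' → . A]}), then GOTO on every symbol after a dot until no new states appear). It has 23 states:
  I0: { [A → . D S g], [A → . P y], [A → . g f], [A' → . A], [D → . P f y], [D → . f y a], [D → . g], [P → . S], [P → . a a g], [S → . y D g] }  — shift
  I1: { [A' → A .] }  — accept
  I2: { [A → D . S g], [S → . y D g] }  — shift
  I3: { [A → P . y], [D → P . f y] }  — shift
  I4: { [P → S .] }  — reduce
  I5: { [P → a . a g] }  — shift
  I6: { [D → f . y a] }  — shift
  I7: { [A → g . f], [D → g .] }  — shift, reduce
  I8: { [D → . P f y], [D → . f y a], [D → . g], [P → . S], [P → . a a g], [S → . y D g], [S → y . D g] }  — shift
  I9: { [S → y D . g] }  — shift
  I10: { [D → P . f y] }  — shift
  I11: { [D → g .] }  — reduce
  I12: { [D → P f . y] }  — shift
  I13: { [D → P f y .] }  — reduce
  I14: { [S → y D g .] }  — reduce
  I15: { [A → g f .] }  — reduce
  I16: { [D → f y . a] }  — shift
  I17: { [D → f y a .] }  — reduce
  I18: { [P → a a . g] }  — shift
  I19: { [P → a a g .] }  — reduce
  I20: { [A → P y .] }  — reduce
  I21: { [A → D S . g] }  — shift
  I22: { [A → D S g .] }  — reduce

Conflict in state I7:
  Shift-reduce conflict between [D → g .] and [A → g . f]
So the grammar is NOT LR(0).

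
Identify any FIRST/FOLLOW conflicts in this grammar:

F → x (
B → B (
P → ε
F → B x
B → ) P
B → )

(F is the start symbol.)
Nullable non-terminals: P.
P has a nullable alternative but only one production, so nothing to check.

B, F have no nullable alternative, so no FIRST/FOLLOW check is needed there.

No FIRST/FOLLOW conflicts found.

Answer: No FIRST/FOLLOW conflicts.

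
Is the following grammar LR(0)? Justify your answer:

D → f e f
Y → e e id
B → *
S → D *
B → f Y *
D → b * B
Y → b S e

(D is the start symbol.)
Yes, the grammar is LR(0)

A grammar is LR(0) if no state in the canonical LR(0) collection has:
  - both a shift item (dot before a terminal) and a complete item (shift-reduce conflict), or
  - two or more complete items (reduce-reduce conflict; the accept item [D' → D .] counts as a complete item here).

Augment with D' → D and build the canonical LR(0) collection (I0 = CLOSURE({[D' → . D]}), then GOTO on every symbol after a dot until no new states appear). It has 20 states:
  I0: { [D → . b * B], [D → . f e f], [D' → . D] }  — shift
  I1: { [D' → D .] }  — accept
  I2: { [D → b . * B] }  — shift
  I3: { [D → f . e f] }  — shift
  I4: { [D → f e . f] }  — shift
  I5: { [D → f e f .] }  — reduce
  I6: { [B → . *], [B → . f Y *], [D → b * . B] }  — shift
  I7: { [B → * .] }  — reduce
  I8: { [D → b * B .] }  — reduce
  I9: { [B → f . Y *], [Y → . b S e], [Y → . e e id] }  — shift
  I10: { [B → f Y . *] }  — shift
  I11: { [D → . b * B], [D → . f e f], [S → . D *], [Y → b . S e] }  — shift
  I12: { [Y → e . e id] }  — shift
  I13: { [Y → e e . id] }  — shift
  I14: { [Y → e e id .] }  — reduce
  I15: { [S → D . *] }  — shift
  I16: { [Y → b S . e] }  — shift
  I17: { [Y → b S e .] }  — reduce
  I18: { [S → D * .] }  — reduce
  I19: { [B → f Y * .] }  — reduce

Every state is either a pure shift/goto state or contains exactly one complete item and nothing to shift — no conflicts. The grammar is LR(0).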